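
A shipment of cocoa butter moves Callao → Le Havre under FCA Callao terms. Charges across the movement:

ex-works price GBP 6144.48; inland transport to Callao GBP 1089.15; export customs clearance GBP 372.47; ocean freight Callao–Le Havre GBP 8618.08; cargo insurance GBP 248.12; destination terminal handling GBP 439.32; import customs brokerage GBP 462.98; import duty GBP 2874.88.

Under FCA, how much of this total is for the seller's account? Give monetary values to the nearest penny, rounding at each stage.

Seller's account: GBP 7606.10

FCA: the seller delivers export-cleared goods to the carrier; the buyer bears costs from that point.
Seller's account: goods 6144.48 + inland to port 1089.15 + export clearance 372.47 = 7606.10
Buyer's account: freight 8618.08 + insurance 248.12 + destination terminal 439.32 + brokerage 462.98 + duty 2874.88 = 12643.38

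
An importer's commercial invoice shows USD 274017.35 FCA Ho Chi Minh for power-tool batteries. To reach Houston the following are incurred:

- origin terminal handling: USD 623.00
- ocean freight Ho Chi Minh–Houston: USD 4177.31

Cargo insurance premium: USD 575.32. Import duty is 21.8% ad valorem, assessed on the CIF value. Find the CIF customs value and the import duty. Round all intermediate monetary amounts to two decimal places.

CIF = FCA price + pre-shipment costs + freight + insurance
CIF = 274017.35 + 623.00 + 4177.31 + 575.32 = 279392.98
Import duty = 279392.98 × 21.8% = 60907.67

CIF value: USD 279392.98; import duty: USD 60907.67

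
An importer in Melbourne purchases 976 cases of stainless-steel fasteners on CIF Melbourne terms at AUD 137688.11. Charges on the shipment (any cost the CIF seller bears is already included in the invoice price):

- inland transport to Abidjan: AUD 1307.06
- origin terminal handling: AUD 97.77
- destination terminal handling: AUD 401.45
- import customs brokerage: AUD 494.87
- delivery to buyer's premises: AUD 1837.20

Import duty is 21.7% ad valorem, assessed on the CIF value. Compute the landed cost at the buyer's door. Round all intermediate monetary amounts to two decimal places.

Total landed cost: AUD 170299.95

CIF: the seller pays costs through ocean freight and marine insurance to the destination port.
Already in the invoice (seller's account under CIF): inland to port, origin terminal — exclude.
The CIF price already equals the CIF value: 137688.11
Import duty = 137688.11 × 21.7% = 29878.32
Buyer bears: destination terminal 401.45 + brokerage 494.87 + delivery 1837.20 + duty 29878.32 = 32611.84
Landed cost = invoice 137688.11 + 32611.84 = 170299.95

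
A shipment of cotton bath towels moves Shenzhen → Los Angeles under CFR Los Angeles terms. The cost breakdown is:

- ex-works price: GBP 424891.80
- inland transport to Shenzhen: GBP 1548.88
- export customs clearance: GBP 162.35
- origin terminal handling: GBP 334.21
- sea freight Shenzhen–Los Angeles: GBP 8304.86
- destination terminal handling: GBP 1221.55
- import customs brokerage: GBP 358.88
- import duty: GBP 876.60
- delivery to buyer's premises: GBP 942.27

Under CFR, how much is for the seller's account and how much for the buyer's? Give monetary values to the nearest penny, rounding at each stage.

CFR: the seller pays costs through ocean freight to the destination port, but not insurance.
Seller's account: goods 424891.80 + inland to port 1548.88 + export clearance 162.35 + origin terminal 334.21 + freight 8304.86 = 435242.10
Buyer's account: destination terminal 1221.55 + brokerage 358.88 + duty 876.60 + delivery 942.27 = 3399.30

Seller: GBP 435242.10; buyer: GBP 3399.30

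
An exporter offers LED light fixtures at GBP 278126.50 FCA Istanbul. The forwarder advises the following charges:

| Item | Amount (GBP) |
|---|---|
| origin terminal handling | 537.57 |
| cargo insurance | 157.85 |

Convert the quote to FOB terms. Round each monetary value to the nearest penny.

Not relevant to the conversion: insurance — on the buyer under both terms; not part of either seller's price.
From FCA to FOB, the seller additionally bears: origin terminal.
FOB price = 278126.50 + 537.57 = 278664.07

FOB price: GBP 278664.07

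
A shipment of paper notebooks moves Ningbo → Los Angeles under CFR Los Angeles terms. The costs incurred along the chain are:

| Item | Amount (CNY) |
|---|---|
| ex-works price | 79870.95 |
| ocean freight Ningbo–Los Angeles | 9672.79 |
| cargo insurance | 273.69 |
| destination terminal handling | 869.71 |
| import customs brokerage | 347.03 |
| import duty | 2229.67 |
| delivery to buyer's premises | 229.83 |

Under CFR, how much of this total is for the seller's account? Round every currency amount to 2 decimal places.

Seller's account: CNY 89543.74

CFR: the seller pays costs through ocean freight to the destination port, but not insurance.
Seller's account: goods 79870.95 + freight 9672.79 = 89543.74
Buyer's account: insurance 273.69 + destination terminal 869.71 + brokerage 347.03 + duty 2229.67 + delivery 229.83 = 3949.93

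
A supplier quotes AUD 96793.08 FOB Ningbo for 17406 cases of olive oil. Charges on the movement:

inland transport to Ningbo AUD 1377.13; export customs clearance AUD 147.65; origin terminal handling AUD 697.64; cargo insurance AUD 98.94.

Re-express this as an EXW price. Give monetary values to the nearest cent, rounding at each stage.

EXW price: AUD 94570.66

Not relevant to the conversion: insurance — on the buyer under both terms; not part of either seller's price.
From FOB to EXW, the seller no longer bears: inland to port, export clearance, origin terminal.
EXW price = 96793.08 − 1377.13 − 147.65 − 697.64 = 94570.66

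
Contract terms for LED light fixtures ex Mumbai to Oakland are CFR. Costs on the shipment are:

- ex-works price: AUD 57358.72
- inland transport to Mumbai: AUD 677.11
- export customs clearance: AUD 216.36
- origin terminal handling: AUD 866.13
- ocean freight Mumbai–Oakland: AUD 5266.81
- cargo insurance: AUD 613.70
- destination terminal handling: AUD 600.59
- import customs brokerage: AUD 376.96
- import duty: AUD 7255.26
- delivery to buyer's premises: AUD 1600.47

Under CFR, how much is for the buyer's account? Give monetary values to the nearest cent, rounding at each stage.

Buyer's account: AUD 10446.98

CFR: the seller pays costs through ocean freight to the destination port, but not insurance.
Seller's account: goods 57358.72 + inland to port 677.11 + export clearance 216.36 + origin terminal 866.13 + freight 5266.81 = 64385.13
Buyer's account: insurance 613.70 + destination terminal 600.59 + brokerage 376.96 + duty 7255.26 + delivery 1600.47 = 10446.98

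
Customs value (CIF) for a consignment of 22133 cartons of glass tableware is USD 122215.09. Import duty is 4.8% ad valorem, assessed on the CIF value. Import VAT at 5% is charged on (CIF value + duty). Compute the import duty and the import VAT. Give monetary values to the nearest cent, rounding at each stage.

Import duty: USD 5866.32; import VAT: USD 6404.07

Import duty = 122215.09 × 4.8% = 5866.32
VAT base = CIF + duty = 122215.09 + 5866.32 = 128081.41
Import VAT = 128081.41 × 5% = 6404.07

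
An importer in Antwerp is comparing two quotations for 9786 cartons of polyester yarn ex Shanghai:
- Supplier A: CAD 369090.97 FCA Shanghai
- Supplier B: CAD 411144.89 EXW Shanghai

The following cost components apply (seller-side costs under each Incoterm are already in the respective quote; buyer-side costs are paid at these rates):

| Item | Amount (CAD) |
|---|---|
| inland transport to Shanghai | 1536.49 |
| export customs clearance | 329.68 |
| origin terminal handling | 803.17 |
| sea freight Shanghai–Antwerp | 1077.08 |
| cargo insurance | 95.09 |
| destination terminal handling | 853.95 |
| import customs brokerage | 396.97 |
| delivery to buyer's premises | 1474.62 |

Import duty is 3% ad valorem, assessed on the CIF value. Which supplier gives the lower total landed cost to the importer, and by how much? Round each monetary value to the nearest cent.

Supplier A (FCA):
CIF value = FCA price + origin terminal + freight + insurance = 369090.97 + 803.17 + 1077.08 + 95.09 = 371066.31
Import duty = 371066.31 × 3% = 11131.99
Buyer bears (A): 803.17 + 1077.08 + 95.09 + 853.95 + 396.97 + 1474.62 = 4700.88
Landed cost (A) = invoice 369090.97 + 4700.88 + duty 11131.99 = 384923.84
Supplier B (EXW):
CIF value = EXW price + inland to port + export clearance + origin terminal + freight + insurance = 411144.89 + 1536.49 + 329.68 + 803.17 + 1077.08 + 95.09 = 414986.40
Import duty = 414986.40 × 3% = 12449.59
Buyer bears (B): 1536.49 + 329.68 + 803.17 + 1077.08 + 95.09 + 853.95 + 396.97 + 1474.62 = 6567.05
Landed cost (B) = invoice 411144.89 + 6567.05 + duty 12449.59 = 430161.53
Difference = |384923.84 − 430161.53| = 45237.69

Supplier A is cheaper by CAD 45237.69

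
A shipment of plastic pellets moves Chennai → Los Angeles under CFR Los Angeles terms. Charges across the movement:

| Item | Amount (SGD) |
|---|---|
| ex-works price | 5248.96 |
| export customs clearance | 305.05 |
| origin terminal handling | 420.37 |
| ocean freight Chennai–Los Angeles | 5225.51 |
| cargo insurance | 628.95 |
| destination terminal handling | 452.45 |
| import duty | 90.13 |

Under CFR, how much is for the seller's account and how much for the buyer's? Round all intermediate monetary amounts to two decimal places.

CFR: the seller pays costs through ocean freight to the destination port, but not insurance.
Seller's account: goods 5248.96 + export clearance 305.05 + origin terminal 420.37 + freight 5225.51 = 11199.89
Buyer's account: insurance 628.95 + destination terminal 452.45 + duty 90.13 = 1171.53

Seller: SGD 11199.89; buyer: SGD 1171.53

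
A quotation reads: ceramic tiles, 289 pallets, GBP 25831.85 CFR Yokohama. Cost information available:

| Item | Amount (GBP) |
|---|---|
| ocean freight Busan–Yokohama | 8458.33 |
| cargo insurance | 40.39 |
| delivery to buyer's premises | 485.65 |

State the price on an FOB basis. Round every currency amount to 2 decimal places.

Not relevant to the conversion: delivery, insurance — on the buyer under both terms; not part of either seller's price.
From CFR to FOB, the seller no longer bears: freight.
FOB price = 25831.85 − 8458.33 = 17373.52

FOB price: GBP 17373.52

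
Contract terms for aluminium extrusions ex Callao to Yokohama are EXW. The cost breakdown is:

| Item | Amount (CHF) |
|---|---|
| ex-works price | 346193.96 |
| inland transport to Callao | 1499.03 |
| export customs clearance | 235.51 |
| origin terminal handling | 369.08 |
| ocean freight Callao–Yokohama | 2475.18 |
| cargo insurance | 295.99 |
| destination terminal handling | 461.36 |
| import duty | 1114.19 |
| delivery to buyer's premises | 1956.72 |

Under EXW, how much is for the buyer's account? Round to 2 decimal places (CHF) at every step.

Buyer's account: CHF 8407.06

EXW: the seller makes goods available at their premises; the buyer bears all onward costs.
Seller's account: goods 346193.96 = 346193.96
Buyer's account: inland to port 1499.03 + export clearance 235.51 + origin terminal 369.08 + freight 2475.18 + insurance 295.99 + destination terminal 461.36 + duty 1114.19 + delivery 1956.72 = 8407.06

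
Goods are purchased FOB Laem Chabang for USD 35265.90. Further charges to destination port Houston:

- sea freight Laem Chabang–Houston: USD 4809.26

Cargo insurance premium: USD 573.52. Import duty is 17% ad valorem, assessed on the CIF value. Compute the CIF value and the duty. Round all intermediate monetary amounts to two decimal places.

CIF = FOB price + freight + insurance
CIF = 35265.90 + 4809.26 + 573.52 = 40648.68
Import duty = 40648.68 × 17% = 6910.28

CIF value: USD 40648.68; import duty: USD 6910.28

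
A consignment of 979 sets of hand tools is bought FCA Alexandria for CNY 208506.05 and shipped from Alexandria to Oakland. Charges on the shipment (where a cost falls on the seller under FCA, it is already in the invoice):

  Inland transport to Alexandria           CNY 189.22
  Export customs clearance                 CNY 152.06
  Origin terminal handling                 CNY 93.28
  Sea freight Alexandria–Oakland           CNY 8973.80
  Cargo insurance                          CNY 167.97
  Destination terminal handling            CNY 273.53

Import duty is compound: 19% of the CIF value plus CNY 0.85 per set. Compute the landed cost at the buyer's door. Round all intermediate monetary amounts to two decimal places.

Total landed cost: CNY 260217.59

FCA: the seller delivers export-cleared goods to the carrier; the buyer bears costs from that point.
Already in the invoice (seller's account under FCA): inland to port, export clearance — exclude.
CIF value = FCA price + origin terminal + freight + insurance = 208506.05 + 93.28 + 8973.80 + 167.97 = 217741.10
Ad valorem component: 217741.10 × 19% = 41370.81
Specific component: 979 × 0.85 = 832.15
Import duty = 41370.81 + 832.15 = 42202.96
Buyer bears: origin terminal 93.28 + freight 8973.80 + insurance 167.97 + destination terminal 273.53 + duty 42202.96 = 51711.54
Landed cost = invoice 208506.05 + 51711.54 = 260217.59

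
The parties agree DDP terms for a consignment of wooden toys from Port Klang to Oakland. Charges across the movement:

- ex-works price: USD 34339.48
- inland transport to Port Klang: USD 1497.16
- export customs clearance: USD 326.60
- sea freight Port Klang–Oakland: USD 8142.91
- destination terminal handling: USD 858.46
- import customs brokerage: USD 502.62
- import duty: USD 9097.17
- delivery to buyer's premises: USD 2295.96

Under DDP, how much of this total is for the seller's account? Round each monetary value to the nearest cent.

Seller's account: USD 57060.36

DDP: the seller bears all costs including import duty.
Seller's account: goods 34339.48 + inland to port 1497.16 + export clearance 326.60 + freight 8142.91 + destination terminal 858.46 + brokerage 502.62 + duty 9097.17 + delivery 2295.96 = 57060.36
Buyer's account: 0.00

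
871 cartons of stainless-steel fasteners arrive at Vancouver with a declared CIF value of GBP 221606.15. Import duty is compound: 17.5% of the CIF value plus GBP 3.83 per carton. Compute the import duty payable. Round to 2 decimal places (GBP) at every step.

Import duty: GBP 42117.01

Ad valorem component: 221606.15 × 17.5% = 38781.08
Specific component: 871 × 3.83 = 3335.93
Import duty = 38781.08 + 3335.93 = 42117.01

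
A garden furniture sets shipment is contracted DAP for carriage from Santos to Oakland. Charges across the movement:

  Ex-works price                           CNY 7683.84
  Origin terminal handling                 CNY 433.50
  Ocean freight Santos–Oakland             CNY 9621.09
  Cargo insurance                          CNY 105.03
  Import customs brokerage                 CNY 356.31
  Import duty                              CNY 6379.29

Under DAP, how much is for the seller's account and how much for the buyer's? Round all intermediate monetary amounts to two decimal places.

DAP: the seller bears all costs to the named destination except import duty and clearance.
Seller's account: goods 7683.84 + origin terminal 433.50 + freight 9621.09 + insurance 105.03 = 17843.46
Buyer's account: brokerage 356.31 + duty 6379.29 = 6735.60

Seller: CNY 17843.46; buyer: CNY 6735.60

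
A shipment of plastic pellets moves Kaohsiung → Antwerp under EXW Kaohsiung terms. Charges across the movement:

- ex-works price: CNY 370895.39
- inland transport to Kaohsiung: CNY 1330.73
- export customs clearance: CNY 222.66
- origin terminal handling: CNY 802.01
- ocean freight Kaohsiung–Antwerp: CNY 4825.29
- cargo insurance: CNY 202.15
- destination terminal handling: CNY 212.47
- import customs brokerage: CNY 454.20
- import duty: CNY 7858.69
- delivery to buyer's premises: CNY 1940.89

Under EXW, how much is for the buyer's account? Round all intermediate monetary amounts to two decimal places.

EXW: the seller makes goods available at their premises; the buyer bears all onward costs.
Seller's account: goods 370895.39 = 370895.39
Buyer's account: inland to port 1330.73 + export clearance 222.66 + origin terminal 802.01 + freight 4825.29 + insurance 202.15 + destination terminal 212.47 + brokerage 454.20 + duty 7858.69 + delivery 1940.89 = 17849.09

Buyer's account: CNY 17849.09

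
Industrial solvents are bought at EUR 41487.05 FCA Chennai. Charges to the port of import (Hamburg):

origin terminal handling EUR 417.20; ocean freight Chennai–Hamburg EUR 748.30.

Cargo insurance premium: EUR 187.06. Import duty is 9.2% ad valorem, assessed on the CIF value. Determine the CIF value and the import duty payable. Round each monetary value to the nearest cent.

CIF value: EUR 42839.61; import duty: EUR 3941.24

CIF = FCA price + pre-shipment costs + freight + insurance
CIF = 41487.05 + 417.20 + 748.30 + 187.06 = 42839.61
Import duty = 42839.61 × 9.2% = 3941.24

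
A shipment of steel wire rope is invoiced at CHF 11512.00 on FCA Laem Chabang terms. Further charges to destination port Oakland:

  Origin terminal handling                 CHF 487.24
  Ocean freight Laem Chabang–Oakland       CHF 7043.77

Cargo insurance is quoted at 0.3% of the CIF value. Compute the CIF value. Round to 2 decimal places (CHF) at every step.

Let C be the CIF value. C = FCA price + pre-shipment costs + freight + 0.3% × C
C − 0.3% × C = 11512.00 + 487.24 + 7043.77
0.997 × C = 19043.01
C = 19043.01 / 0.997 = 19100.31
Insurance premium = 0.3% × 19100.31 = 57.30

CIF value: CHF 19100.31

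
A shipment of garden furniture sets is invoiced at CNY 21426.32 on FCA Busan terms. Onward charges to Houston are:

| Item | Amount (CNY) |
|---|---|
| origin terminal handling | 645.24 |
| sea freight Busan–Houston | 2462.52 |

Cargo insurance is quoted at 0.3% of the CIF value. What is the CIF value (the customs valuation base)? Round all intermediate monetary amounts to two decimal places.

CIF value: CNY 24607.90

Let C be the CIF value. C = FCA price + pre-shipment costs + freight + 0.3% × C
C − 0.3% × C = 21426.32 + 645.24 + 2462.52
0.997 × C = 24534.08
C = 24534.08 / 0.997 = 24607.90
Insurance premium = 0.3% × 24607.90 = 73.82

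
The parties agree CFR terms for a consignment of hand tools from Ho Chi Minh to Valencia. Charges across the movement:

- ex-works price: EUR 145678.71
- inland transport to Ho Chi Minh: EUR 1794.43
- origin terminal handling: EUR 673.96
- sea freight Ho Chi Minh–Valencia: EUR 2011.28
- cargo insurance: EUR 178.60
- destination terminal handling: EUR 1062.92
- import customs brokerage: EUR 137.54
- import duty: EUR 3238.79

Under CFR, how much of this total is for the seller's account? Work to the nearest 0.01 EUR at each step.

CFR: the seller pays costs through ocean freight to the destination port, but not insurance.
Seller's account: goods 145678.71 + inland to port 1794.43 + origin terminal 673.96 + freight 2011.28 = 150158.38
Buyer's account: insurance 178.60 + destination terminal 1062.92 + brokerage 137.54 + duty 3238.79 = 4617.85

Seller's account: EUR 150158.38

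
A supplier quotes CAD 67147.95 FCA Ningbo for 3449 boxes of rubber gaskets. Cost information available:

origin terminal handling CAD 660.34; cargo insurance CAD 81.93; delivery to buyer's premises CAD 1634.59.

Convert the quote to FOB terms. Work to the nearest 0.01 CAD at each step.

Not relevant to the conversion: delivery, insurance — on the buyer under both terms; not part of either seller's price.
From FCA to FOB, the seller additionally bears: origin terminal.
FOB price = 67147.95 + 660.34 = 67808.29

FOB price: CAD 67808.29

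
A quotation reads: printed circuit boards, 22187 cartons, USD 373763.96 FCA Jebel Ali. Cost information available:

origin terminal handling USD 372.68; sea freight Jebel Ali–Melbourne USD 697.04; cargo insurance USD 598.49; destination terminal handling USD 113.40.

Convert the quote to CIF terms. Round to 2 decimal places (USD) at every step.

Not relevant to the conversion: destination terminal — on the buyer under both terms; not part of either seller's price.
From FCA to CIF, the seller additionally bears: origin terminal, freight, insurance.
CIF price = 373763.96 + 372.68 + 697.04 + 598.49 = 375432.17

CIF price: USD 375432.17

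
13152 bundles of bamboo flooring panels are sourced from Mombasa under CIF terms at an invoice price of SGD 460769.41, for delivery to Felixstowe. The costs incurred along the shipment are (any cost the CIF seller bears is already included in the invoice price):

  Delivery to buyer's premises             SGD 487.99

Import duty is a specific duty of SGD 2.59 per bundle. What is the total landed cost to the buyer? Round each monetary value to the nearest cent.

CIF: the seller pays costs through ocean freight and marine insurance to the destination port.
The CIF price already equals the CIF value: 460769.41
Import duty = 13152 × 2.59 = 34063.68
Buyer bears: delivery 487.99 + duty 34063.68 = 34551.67
Landed cost = invoice 460769.41 + 34551.67 = 495321.08

Total landed cost: SGD 495321.08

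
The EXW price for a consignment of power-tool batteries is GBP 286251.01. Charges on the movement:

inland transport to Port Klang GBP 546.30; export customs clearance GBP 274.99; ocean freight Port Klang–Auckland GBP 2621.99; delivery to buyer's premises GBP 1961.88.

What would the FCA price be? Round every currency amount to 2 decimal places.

FCA price: GBP 287072.30

Not relevant to the conversion: delivery, freight — on the buyer under both terms; not part of either seller's price.
From EXW to FCA, the seller additionally bears: inland to port, export clearance.
FCA price = 286251.01 + 546.30 + 274.99 = 287072.30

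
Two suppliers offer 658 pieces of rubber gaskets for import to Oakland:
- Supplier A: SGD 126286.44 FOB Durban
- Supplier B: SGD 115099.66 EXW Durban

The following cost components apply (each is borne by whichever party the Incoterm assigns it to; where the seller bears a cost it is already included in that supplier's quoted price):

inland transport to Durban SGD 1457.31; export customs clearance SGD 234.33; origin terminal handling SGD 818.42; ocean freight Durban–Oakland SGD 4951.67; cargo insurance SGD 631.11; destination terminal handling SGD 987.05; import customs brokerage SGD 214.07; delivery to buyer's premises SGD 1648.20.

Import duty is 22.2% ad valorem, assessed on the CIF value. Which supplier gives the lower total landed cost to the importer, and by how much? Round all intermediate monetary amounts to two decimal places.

Supplier B is cheaper by SGD 10602.95

Supplier A (FOB):
CIF value = FOB price + freight + insurance = 126286.44 + 4951.67 + 631.11 = 131869.22
Import duty = 131869.22 × 22.2% = 29274.97
Buyer bears (A): 4951.67 + 631.11 + 987.05 + 214.07 + 1648.20 = 8432.10
Landed cost (A) = invoice 126286.44 + 8432.10 + duty 29274.97 = 163993.51
Supplier B (EXW):
CIF value = EXW price + inland to port + export clearance + origin terminal + freight + insurance = 115099.66 + 1457.31 + 234.33 + 818.42 + 4951.67 + 631.11 = 123192.50
Import duty = 123192.50 × 22.2% = 27348.74
Buyer bears (B): 1457.31 + 234.33 + 818.42 + 4951.67 + 631.11 + 987.05 + 214.07 + 1648.20 = 10942.16
Landed cost (B) = invoice 115099.66 + 10942.16 + duty 27348.74 = 153390.56
Difference = |163993.51 − 153390.56| = 10602.95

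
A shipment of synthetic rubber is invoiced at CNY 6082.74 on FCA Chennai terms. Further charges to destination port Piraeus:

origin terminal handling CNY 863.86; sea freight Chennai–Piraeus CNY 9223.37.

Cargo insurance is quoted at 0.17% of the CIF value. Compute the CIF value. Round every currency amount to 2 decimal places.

CIF value: CNY 16197.51

Let C be the CIF value. C = FCA price + pre-shipment costs + freight + 0.17% × C
C − 0.17% × C = 6082.74 + 863.86 + 9223.37
0.9983 × C = 16169.97
C = 16169.97 / 0.9983 = 16197.51
Insurance premium = 0.17% × 16197.51 = 27.54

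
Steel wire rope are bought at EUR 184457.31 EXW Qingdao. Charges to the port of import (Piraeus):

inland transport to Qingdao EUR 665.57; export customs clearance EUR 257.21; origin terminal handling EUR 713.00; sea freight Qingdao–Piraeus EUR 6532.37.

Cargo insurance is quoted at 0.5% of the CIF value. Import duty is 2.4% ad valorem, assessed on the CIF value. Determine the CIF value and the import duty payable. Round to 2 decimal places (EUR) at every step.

Let C be the CIF value. C = EXW price + pre-shipment costs + freight + 0.5% × C
C − 0.5% × C = 184457.31 + 665.57 + 257.21 + 713.00 + 6532.37
0.995 × C = 192625.46
C = 192625.46 / 0.995 = 193593.43
Insurance premium = 0.5% × 193593.43 = 967.97
Import duty = 193593.43 × 2.4% = 4646.24

CIF value: EUR 193593.43; import duty: EUR 4646.24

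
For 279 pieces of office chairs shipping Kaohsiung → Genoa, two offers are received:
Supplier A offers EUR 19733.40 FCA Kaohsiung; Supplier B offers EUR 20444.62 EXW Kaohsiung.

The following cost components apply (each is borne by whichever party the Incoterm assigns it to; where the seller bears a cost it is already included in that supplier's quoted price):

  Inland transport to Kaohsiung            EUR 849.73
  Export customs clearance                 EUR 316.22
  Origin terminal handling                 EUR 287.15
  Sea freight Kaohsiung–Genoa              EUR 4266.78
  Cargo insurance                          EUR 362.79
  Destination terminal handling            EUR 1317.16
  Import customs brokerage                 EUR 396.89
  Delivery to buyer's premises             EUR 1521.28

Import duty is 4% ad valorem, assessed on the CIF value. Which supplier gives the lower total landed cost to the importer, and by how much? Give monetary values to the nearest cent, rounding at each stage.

Supplier A (FCA):
CIF value = FCA price + origin terminal + freight + insurance = 19733.40 + 287.15 + 4266.78 + 362.79 = 24650.12
Import duty = 24650.12 × 4% = 986.00
Buyer bears (A): 287.15 + 4266.78 + 362.79 + 1317.16 + 396.89 + 1521.28 = 8152.05
Landed cost (A) = invoice 19733.40 + 8152.05 + duty 986.00 = 28871.45
Supplier B (EXW):
CIF value = EXW price + inland to port + export clearance + origin terminal + freight + insurance = 20444.62 + 849.73 + 316.22 + 287.15 + 4266.78 + 362.79 = 26527.29
Import duty = 26527.29 × 4% = 1061.09
Buyer bears (B): 849.73 + 316.22 + 287.15 + 4266.78 + 362.79 + 1317.16 + 396.89 + 1521.28 = 9318.00
Landed cost (B) = invoice 20444.62 + 9318.00 + duty 1061.09 = 30823.71
Difference = |28871.45 − 30823.71| = 1952.26

Supplier A is cheaper by EUR 1952.26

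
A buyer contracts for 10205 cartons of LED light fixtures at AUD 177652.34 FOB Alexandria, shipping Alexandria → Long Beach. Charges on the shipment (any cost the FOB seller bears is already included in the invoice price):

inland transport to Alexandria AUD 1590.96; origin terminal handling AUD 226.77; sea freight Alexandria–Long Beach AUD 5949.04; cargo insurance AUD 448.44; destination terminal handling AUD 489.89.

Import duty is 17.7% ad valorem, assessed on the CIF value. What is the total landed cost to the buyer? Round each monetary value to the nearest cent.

FOB: the seller bears costs until goods are on board at the origin port; the buyer bears freight, insurance and all costs thereafter.
Already in the invoice (seller's account under FOB): inland to port, origin terminal — exclude.
CIF value = FOB price + freight + insurance = 177652.34 + 5949.04 + 448.44 = 184049.82
Import duty = 184049.82 × 17.7% = 32576.82
Buyer bears: freight 5949.04 + insurance 448.44 + destination terminal 489.89 + duty 32576.82 = 39464.19
Landed cost = invoice 177652.34 + 39464.19 = 217116.53

Total landed cost: AUD 217116.53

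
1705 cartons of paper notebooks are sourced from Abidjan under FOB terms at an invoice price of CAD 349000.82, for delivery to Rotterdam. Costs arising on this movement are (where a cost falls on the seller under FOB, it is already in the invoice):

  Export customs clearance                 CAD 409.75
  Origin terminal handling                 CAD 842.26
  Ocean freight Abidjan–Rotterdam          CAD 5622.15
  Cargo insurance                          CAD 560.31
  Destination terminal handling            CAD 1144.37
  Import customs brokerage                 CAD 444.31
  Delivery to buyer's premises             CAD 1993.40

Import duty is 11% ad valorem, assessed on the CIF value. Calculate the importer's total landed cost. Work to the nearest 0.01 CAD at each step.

Total landed cost: CAD 397835.52

FOB: the seller bears costs until goods are on board at the origin port; the buyer bears freight, insurance and all costs thereafter.
Already in the invoice (seller's account under FOB): export clearance, origin terminal — exclude.
CIF value = FOB price + freight + insurance = 349000.82 + 5622.15 + 560.31 = 355183.28
Import duty = 355183.28 × 11% = 39070.16
Buyer bears: freight 5622.15 + insurance 560.31 + destination terminal 1144.37 + brokerage 444.31 + delivery 1993.40 + duty 39070.16 = 48834.70
Landed cost = invoice 349000.82 + 48834.70 = 397835.52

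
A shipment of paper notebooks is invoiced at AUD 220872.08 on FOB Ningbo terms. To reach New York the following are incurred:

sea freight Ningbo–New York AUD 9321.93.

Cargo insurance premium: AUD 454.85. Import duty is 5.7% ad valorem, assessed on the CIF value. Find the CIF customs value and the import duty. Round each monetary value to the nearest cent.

CIF = FOB price + freight + insurance
CIF = 220872.08 + 9321.93 + 454.85 = 230648.86
Import duty = 230648.86 × 5.7% = 13146.99

CIF value: AUD 230648.86; import duty: AUD 13146.99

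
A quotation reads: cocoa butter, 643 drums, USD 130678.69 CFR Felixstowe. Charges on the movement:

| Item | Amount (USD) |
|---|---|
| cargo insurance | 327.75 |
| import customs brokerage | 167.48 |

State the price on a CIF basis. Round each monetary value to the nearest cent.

Not relevant to the conversion: brokerage — on the buyer under both terms; not part of either seller's price.
From CFR to CIF, the seller additionally bears: insurance.
CIF price = 130678.69 + 327.75 = 131006.44

CIF price: USD 131006.44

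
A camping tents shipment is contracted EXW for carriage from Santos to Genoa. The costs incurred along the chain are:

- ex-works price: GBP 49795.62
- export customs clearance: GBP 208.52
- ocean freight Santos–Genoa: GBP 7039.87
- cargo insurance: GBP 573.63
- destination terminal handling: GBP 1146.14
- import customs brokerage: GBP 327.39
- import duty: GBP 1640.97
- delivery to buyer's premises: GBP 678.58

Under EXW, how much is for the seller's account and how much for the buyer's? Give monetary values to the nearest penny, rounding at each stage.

Seller: GBP 49795.62; buyer: GBP 11615.10

EXW: the seller makes goods available at their premises; the buyer bears all onward costs.
Seller's account: goods 49795.62 = 49795.62
Buyer's account: export clearance 208.52 + freight 7039.87 + insurance 573.63 + destination terminal 1146.14 + brokerage 327.39 + duty 1640.97 + delivery 678.58 = 11615.10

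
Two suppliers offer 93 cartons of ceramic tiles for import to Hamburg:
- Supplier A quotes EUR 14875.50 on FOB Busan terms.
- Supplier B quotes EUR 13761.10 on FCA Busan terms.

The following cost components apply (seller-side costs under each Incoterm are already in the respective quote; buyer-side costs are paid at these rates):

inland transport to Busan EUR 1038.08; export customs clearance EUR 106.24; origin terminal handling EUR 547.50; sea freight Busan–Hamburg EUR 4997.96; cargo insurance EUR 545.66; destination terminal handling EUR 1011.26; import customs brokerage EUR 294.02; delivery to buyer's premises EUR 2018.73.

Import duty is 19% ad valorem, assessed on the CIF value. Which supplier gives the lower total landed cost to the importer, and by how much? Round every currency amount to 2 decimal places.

Supplier B is cheaper by EUR 674.61

Supplier A (FOB):
CIF value = FOB price + freight + insurance = 14875.50 + 4997.96 + 545.66 = 20419.12
Import duty = 20419.12 × 19% = 3879.63
Buyer bears (A): 4997.96 + 545.66 + 1011.26 + 294.02 + 2018.73 = 8867.63
Landed cost (A) = invoice 14875.50 + 8867.63 + duty 3879.63 = 27622.76
Supplier B (FCA):
CIF value = FCA price + origin terminal + freight + insurance = 13761.10 + 547.50 + 4997.96 + 545.66 = 19852.22
Import duty = 19852.22 × 19% = 3771.92
Buyer bears (B): 547.50 + 4997.96 + 545.66 + 1011.26 + 294.02 + 2018.73 = 9415.13
Landed cost (B) = invoice 13761.10 + 9415.13 + duty 3771.92 = 26948.15
Difference = |27622.76 − 26948.15| = 674.61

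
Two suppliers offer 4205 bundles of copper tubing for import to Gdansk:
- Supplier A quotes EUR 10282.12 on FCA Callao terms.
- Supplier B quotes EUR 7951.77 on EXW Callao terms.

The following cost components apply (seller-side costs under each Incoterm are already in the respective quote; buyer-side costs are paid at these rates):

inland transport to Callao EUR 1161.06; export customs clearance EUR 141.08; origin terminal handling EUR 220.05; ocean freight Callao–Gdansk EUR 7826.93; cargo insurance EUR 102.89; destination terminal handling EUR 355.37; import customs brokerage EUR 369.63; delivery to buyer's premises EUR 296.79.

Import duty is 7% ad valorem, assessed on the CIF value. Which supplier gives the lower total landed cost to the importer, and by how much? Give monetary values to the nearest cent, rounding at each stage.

Supplier A (FCA):
CIF value = FCA price + origin terminal + freight + insurance = 10282.12 + 220.05 + 7826.93 + 102.89 = 18431.99
Import duty = 18431.99 × 7% = 1290.24
Buyer bears (A): 220.05 + 7826.93 + 102.89 + 355.37 + 369.63 + 296.79 = 9171.66
Landed cost (A) = invoice 10282.12 + 9171.66 + duty 1290.24 = 20744.02
Supplier B (EXW):
CIF value = EXW price + inland to port + export clearance + origin terminal + freight + insurance = 7951.77 + 1161.06 + 141.08 + 220.05 + 7826.93 + 102.89 = 17403.78
Import duty = 17403.78 × 7% = 1218.26
Buyer bears (B): 1161.06 + 141.08 + 220.05 + 7826.93 + 102.89 + 355.37 + 369.63 + 296.79 = 10473.80
Landed cost (B) = invoice 7951.77 + 10473.80 + duty 1218.26 = 19643.83
Difference = |20744.02 − 19643.83| = 1100.19

Supplier B is cheaper by EUR 1100.19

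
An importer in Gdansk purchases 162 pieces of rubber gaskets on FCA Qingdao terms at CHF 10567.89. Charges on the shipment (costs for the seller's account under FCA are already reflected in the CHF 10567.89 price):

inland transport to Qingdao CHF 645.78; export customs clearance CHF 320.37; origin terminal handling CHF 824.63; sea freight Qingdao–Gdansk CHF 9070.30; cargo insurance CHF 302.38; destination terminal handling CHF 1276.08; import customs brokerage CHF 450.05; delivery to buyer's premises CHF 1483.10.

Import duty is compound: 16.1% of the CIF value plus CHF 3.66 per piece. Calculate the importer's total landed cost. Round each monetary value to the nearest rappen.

FCA: the seller delivers export-cleared goods to the carrier; the buyer bears costs from that point.
Already in the invoice (seller's account under FCA): inland to port, export clearance — exclude.
CIF value = FCA price + origin terminal + freight + insurance = 10567.89 + 824.63 + 9070.30 + 302.38 = 20765.20
Ad valorem component: 20765.20 × 16.1% = 3343.20
Specific component: 162 × 3.66 = 592.92
Import duty = 3343.20 + 592.92 = 3936.12
Buyer bears: origin terminal 824.63 + freight 9070.30 + insurance 302.38 + destination terminal 1276.08 + brokerage 450.05 + delivery 1483.10 + duty 3936.12 = 17342.66
Landed cost = invoice 10567.89 + 17342.66 = 27910.55

Total landed cost: CHF 27910.55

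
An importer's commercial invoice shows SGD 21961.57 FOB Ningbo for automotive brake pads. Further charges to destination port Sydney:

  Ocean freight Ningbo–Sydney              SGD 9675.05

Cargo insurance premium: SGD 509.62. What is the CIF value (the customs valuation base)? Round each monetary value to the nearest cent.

CIF = FOB price + freight + insurance
CIF = 21961.57 + 9675.05 + 509.62 = 32146.24

CIF value: SGD 32146.24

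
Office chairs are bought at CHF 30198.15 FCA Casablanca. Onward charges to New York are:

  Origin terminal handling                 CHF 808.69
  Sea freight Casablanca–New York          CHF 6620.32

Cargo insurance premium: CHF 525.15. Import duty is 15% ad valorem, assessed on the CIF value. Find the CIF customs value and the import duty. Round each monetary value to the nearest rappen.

CIF value: CHF 38152.31; import duty: CHF 5722.85

CIF = FCA price + pre-shipment costs + freight + insurance
CIF = 30198.15 + 808.69 + 6620.32 + 525.15 = 38152.31
Import duty = 38152.31 × 15% = 5722.85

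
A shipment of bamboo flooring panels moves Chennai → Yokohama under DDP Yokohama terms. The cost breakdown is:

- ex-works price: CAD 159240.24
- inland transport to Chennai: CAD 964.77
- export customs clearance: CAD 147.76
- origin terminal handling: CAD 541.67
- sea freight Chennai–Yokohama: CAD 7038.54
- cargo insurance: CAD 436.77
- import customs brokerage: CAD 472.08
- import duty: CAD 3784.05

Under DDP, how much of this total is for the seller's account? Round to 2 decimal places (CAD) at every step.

DDP: the seller bears all costs including import duty.
Seller's account: goods 159240.24 + inland to port 964.77 + export clearance 147.76 + origin terminal 541.67 + freight 7038.54 + insurance 436.77 + brokerage 472.08 + duty 3784.05 = 172625.88
Buyer's account: 0.00

Seller's account: CAD 172625.88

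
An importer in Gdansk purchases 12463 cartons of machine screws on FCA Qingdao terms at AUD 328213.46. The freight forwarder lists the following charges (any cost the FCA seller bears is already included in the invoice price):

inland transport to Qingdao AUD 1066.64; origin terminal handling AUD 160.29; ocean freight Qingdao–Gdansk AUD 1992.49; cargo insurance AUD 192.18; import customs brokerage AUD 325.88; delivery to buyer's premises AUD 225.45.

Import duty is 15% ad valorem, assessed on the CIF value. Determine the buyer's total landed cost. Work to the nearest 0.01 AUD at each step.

Total landed cost: AUD 380693.51

FCA: the seller delivers export-cleared goods to the carrier; the buyer bears costs from that point.
Already in the invoice (seller's account under FCA): inland to port — exclude.
CIF value = FCA price + origin terminal + freight + insurance = 328213.46 + 160.29 + 1992.49 + 192.18 = 330558.42
Import duty = 330558.42 × 15% = 49583.76
Buyer bears: origin terminal 160.29 + freight 1992.49 + insurance 192.18 + brokerage 325.88 + delivery 225.45 + duty 49583.76 = 52480.05
Landed cost = invoice 328213.46 + 52480.05 = 380693.51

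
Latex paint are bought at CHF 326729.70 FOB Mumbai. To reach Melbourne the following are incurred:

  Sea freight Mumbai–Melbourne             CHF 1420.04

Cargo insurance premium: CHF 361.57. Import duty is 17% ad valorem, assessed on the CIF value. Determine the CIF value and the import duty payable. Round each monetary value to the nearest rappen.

CIF value: CHF 328511.31; import duty: CHF 55846.92

CIF = FOB price + freight + insurance
CIF = 326729.70 + 1420.04 + 361.57 = 328511.31
Import duty = 328511.31 × 17% = 55846.92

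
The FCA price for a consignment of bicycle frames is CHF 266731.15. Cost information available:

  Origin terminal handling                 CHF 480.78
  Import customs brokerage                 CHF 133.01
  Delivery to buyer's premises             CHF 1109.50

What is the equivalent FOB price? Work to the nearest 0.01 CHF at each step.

Not relevant to the conversion: brokerage, delivery — on the buyer under both terms; not part of either seller's price.
From FCA to FOB, the seller additionally bears: origin terminal.
FOB price = 266731.15 + 480.78 = 267211.93

FOB price: CHF 267211.93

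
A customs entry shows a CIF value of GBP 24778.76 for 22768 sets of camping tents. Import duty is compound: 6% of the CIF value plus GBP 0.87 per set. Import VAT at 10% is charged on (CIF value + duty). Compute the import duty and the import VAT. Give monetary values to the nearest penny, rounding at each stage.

Ad valorem component: 24778.76 × 6% = 1486.73
Specific component: 22768 × 0.87 = 19808.16
Import duty = 1486.73 + 19808.16 = 21294.89
VAT base = CIF + duty = 24778.76 + 21294.89 = 46073.65
Import VAT = 46073.65 × 10% = 4607.37

Import duty: GBP 21294.89; import VAT: GBP 4607.37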